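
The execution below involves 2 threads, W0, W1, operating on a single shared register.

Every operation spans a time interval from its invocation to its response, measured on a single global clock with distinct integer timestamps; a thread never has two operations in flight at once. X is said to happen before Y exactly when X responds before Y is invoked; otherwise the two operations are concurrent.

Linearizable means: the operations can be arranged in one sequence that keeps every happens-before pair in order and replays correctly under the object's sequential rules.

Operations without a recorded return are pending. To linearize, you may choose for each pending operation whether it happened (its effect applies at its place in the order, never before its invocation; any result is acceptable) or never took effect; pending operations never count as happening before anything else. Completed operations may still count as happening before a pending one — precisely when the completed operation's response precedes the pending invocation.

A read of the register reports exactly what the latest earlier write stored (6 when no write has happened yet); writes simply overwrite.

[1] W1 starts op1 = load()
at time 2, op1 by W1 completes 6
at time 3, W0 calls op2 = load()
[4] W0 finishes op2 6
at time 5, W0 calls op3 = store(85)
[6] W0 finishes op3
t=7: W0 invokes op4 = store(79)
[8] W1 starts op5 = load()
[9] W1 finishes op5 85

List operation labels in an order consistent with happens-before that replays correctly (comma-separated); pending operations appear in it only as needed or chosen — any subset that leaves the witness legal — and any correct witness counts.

after step 1 (op1 load() → 6): value 6
after step 2 (op2 load() → 6): value 6
after step 3 (op3 store(85)): value 85
after step 4 (op5 load() → 85): value 85

op1, op2, op3, op5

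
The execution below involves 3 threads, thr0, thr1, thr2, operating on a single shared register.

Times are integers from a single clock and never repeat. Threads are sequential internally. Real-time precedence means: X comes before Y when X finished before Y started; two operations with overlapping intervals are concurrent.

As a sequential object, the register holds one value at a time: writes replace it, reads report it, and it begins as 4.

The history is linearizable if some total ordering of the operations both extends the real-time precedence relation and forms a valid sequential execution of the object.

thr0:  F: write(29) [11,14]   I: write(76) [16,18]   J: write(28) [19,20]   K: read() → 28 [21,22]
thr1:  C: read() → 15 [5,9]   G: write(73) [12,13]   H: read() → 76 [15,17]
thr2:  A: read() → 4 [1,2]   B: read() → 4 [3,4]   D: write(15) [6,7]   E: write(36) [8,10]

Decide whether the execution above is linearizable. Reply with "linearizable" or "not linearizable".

a witness: A, B, D, C, E, F, G, I, H, J, K
step 1: A read() → 4 — value 4
step 2: B read() → 4 — value 4
step 3: D write(15) — value 15
step 4: C read() → 15 — value 15
step 5: E write(36) — value 36
step 6: F write(29) — value 29
step 7: G write(73) — value 73
step 8: I write(76) — value 76
step 9: H read() → 76 — value 76
step 10: J write(28) — value 28
step 11: K read() → 28 — value 28

linearizable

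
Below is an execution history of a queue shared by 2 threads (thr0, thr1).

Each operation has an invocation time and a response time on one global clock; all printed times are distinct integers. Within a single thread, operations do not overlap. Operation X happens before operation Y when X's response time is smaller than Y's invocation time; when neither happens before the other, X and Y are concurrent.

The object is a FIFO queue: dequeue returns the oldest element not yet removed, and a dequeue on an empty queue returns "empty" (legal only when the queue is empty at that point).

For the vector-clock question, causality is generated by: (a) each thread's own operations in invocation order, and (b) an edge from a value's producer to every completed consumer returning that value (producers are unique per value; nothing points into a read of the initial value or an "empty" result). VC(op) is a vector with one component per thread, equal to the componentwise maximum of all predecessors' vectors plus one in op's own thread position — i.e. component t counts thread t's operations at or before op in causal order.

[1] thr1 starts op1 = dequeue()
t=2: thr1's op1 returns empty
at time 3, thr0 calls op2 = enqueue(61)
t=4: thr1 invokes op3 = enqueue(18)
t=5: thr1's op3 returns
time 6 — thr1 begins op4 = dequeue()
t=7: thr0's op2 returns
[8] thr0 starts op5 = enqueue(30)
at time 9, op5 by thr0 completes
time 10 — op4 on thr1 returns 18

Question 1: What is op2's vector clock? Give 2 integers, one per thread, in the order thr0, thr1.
Answer: (1, 0)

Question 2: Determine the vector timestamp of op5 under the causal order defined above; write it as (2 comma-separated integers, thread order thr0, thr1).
Answer: (2, 0)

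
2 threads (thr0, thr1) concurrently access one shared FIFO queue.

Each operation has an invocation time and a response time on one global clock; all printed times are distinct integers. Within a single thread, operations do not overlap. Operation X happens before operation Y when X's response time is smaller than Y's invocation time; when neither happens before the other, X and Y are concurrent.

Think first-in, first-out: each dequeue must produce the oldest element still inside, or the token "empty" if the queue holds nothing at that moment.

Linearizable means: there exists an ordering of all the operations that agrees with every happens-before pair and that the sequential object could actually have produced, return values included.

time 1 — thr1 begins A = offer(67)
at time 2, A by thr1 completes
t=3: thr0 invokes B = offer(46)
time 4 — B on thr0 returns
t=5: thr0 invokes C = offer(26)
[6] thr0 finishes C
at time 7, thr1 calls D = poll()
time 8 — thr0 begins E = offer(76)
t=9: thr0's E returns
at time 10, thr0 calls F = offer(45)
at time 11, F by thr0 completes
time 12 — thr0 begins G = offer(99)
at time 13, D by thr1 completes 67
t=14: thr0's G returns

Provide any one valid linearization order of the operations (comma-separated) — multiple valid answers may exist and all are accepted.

A, B, C, D, E, F, G

1. A offer(67), leaving queue <67>
2. B offer(46), leaving queue <67,46>
3. C offer(26), leaving queue <67,46,26>
4. D poll() → 67, leaving queue <46,26>
5. E offer(76), leaving queue <46,26,76>
6. F offer(45), leaving queue <46,26,76,45>
7. G offer(99), leaving queue <46,26,76,45,99>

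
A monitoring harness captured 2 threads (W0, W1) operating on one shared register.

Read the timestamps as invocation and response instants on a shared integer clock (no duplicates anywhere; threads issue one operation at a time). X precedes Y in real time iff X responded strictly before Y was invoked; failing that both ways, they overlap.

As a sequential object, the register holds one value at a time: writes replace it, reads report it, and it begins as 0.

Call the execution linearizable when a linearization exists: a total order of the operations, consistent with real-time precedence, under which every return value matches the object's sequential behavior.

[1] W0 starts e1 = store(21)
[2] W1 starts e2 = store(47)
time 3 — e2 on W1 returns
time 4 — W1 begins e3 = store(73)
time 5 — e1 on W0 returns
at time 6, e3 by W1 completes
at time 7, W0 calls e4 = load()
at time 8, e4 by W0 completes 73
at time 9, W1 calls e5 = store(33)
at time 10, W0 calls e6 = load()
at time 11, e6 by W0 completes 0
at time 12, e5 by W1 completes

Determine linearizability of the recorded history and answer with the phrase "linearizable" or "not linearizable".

through event 10 a valid linearization exists; event 11 (e6 responding at time 11) ends that
3 orders of the 5 completed register ops respect real time; none is legal
including or dropping the 1 pending operation (e5) in any combination fails
sample order e1, e2, e3, e4, e6 (pending dropped) stalls at step 5 — e6 load() → 0 has no legal effect
sample order e2, e1, e3, e4, e6 (pending dropped) stalls at step 5 — e6 load() → 0 has no legal effect

not linearizable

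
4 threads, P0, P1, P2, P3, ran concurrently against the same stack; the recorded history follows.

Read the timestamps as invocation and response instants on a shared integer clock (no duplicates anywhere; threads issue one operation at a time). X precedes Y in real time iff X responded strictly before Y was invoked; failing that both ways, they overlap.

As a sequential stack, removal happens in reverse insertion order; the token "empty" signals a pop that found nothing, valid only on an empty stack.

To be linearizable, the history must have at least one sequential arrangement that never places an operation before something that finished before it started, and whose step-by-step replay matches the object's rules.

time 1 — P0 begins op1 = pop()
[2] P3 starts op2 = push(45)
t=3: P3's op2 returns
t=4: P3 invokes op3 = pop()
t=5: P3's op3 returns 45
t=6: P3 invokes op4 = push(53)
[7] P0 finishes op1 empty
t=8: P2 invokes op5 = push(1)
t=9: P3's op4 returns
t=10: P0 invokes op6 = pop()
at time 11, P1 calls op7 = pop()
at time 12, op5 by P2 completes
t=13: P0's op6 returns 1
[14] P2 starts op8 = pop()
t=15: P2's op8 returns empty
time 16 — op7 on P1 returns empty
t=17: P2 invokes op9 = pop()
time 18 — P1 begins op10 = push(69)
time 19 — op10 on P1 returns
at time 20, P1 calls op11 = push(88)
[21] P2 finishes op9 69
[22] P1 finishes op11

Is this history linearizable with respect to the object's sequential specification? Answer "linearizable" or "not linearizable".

not linearizable

cut after 15 events: linearizable; cut after 16 events (op7 responds, time 16): not linearizable
no legal order exists: 41 real-time-consistent candidates over 8 completed stack operations, all rejected
sample order op1, op2, op3, op4, op5, op6, op7, op8 stalls at step 7 — op7 pop() → empty has no legal effect
sample order op1, op2, op3, op4, op5, op6, op8, op7 stalls at step 7 — op8 pop() → empty has no legal effect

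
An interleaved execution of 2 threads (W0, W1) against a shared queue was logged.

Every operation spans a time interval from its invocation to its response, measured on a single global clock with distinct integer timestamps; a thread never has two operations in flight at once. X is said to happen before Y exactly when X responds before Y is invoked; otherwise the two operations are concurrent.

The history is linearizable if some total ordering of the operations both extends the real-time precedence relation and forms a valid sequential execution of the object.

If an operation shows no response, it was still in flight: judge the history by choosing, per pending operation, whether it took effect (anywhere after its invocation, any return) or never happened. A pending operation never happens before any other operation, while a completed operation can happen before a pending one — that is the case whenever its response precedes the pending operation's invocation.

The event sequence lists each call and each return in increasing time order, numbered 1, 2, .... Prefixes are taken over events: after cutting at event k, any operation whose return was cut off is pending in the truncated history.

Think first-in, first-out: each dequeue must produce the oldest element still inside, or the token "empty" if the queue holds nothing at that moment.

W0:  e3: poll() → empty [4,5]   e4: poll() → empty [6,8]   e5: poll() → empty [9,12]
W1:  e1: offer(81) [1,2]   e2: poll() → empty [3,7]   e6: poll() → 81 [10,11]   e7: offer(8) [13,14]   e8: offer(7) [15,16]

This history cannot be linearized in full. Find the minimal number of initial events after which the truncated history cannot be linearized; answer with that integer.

7

events 1..6 are linearizable; a witness order is e1, e2, e3:
after step 1 (e1 offer(81)): queue <81>
after step 2 (e2 poll() (pending, included)): queue <>
after step 3 (e3 poll() → empty): queue <>
include event 7 — e2 responding at 7 — and every candidate order breaks
completion choices over the 1 pending operation (e4) were checked; none helps
sample order e1, e2, e3 (pending dropped) stalls at step 2 — e2 poll() → empty has no legal effect
sample order e1, e3, e2 (pending dropped) stalls at step 2 — e3 poll() → empty has no legal effect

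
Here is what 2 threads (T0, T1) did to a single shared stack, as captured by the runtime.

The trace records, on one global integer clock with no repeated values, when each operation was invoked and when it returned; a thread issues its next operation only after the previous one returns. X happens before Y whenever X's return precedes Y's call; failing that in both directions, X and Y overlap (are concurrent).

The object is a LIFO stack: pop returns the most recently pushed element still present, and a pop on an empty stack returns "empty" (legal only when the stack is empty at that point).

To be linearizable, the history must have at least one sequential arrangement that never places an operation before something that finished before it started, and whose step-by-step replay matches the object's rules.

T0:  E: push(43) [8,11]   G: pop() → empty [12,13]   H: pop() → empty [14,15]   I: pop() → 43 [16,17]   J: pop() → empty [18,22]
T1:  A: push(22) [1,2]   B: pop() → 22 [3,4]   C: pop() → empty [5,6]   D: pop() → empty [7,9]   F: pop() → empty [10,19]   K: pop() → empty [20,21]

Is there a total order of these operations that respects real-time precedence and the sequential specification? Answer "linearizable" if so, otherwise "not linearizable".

the violation lands at event 17, I's response at time 17: events 1..16 linearize, events 1..17 do not
the 8 completed operations admit 2 real-time orders; each fails the stack replay
every completion of the 1 pending operation (F) was checked; none linearizes
for example A, B, C, D, E, G, H, I (pending dropped) fails at step 6: G pop() → empty is not legal there
for example A, B, C, E, D, G, H, I (pending dropped) fails at step 5: D pop() → empty is not legal there

not linearizable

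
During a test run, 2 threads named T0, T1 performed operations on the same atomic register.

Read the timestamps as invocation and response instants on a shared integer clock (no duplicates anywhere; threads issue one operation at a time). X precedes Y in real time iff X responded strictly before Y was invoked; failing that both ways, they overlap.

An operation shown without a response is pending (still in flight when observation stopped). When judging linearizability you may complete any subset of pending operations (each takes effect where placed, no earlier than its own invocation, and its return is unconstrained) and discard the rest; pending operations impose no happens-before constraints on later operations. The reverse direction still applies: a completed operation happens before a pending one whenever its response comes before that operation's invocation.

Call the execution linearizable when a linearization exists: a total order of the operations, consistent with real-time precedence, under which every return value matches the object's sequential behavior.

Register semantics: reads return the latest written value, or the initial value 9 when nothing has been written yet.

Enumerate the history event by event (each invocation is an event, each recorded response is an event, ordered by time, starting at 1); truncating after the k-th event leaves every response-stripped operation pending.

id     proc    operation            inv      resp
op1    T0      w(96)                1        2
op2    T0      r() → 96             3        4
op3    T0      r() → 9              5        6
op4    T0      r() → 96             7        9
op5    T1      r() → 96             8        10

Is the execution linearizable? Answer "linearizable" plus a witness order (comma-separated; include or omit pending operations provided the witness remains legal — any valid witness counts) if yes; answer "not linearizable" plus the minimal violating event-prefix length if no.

already the first 6 events (up to op3's response at time 6) admit no linearization; the first 5 still do
exhaustive check: the 3 completed atomic register ops admit one real-time order; illegal
sample order op1, op2, op3 stalls at step 3 — op3 r() → 9 has no legal effect

not linearizable — minimal violating prefix: 6 events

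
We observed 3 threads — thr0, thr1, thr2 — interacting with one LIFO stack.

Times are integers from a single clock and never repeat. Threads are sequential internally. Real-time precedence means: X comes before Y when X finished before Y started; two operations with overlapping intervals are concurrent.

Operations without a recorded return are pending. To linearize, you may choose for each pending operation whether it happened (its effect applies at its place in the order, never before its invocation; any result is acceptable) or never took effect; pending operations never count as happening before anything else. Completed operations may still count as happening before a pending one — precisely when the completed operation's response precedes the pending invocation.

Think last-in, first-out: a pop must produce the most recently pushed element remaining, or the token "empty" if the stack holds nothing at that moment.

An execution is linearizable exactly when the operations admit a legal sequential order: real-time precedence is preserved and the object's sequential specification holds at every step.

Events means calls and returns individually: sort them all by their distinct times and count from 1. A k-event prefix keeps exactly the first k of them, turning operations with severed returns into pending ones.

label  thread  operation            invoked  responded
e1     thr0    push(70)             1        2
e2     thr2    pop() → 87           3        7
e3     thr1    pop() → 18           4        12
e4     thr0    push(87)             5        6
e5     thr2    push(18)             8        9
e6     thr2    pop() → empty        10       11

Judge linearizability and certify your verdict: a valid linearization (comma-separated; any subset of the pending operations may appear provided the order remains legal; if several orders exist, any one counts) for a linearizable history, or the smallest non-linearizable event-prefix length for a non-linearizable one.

not linearizable — minimal violating prefix: 11 events

already the first 11 events (up to e6's response at time 11) admit no linearization; the first 10 still do
no legal order exists: 2 real-time-consistent candidates over 5 completed LIFO stack operations, all rejected
every completion of the 1 pending operation (e3) was checked; none linearizes
one such order, e1, e2, e4, e5, e6 (pending dropped), breaks at step 2 where e2 pop() → 87 is illegal
one such order, e1, e4, e2, e5, e6 (pending dropped), breaks at step 5 where e6 pop() → empty is illegal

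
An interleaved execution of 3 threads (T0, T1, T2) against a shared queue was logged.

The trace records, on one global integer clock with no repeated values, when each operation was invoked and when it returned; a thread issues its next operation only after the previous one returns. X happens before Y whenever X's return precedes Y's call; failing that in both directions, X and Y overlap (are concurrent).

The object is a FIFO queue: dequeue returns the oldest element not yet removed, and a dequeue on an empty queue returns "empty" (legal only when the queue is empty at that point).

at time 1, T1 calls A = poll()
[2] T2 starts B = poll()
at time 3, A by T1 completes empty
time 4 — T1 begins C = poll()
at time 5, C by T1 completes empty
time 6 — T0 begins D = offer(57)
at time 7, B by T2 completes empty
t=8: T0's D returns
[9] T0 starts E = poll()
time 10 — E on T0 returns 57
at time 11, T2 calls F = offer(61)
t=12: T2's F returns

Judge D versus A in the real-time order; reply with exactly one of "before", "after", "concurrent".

after

D spans [6,8], A spans [1,3]
resp(A)=3 < inv(D)=6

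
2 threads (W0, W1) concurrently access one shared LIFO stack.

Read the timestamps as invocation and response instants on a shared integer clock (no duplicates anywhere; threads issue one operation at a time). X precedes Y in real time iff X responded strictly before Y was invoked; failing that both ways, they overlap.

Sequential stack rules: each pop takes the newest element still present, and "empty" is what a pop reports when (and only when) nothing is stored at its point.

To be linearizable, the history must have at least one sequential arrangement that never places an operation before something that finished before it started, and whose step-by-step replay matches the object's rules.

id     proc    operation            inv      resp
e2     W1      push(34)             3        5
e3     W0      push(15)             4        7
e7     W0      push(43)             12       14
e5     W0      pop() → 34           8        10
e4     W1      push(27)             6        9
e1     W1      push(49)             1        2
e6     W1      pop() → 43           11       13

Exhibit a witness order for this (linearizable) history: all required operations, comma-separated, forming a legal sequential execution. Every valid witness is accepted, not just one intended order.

after step 1 (e1 push(49)): stack <49>
after step 2 (e3 push(15)): stack <49,15>
after step 3 (e2 push(34)): stack <49,15,34>
after step 4 (e5 pop() → 34): stack <49,15>
after step 5 (e4 push(27)): stack <49,15,27>
after step 6 (e7 push(43)): stack <49,15,27,43>
after step 7 (e6 pop() → 43): stack <49,15,27>

e1, e3, e2, e5, e4, e7, e6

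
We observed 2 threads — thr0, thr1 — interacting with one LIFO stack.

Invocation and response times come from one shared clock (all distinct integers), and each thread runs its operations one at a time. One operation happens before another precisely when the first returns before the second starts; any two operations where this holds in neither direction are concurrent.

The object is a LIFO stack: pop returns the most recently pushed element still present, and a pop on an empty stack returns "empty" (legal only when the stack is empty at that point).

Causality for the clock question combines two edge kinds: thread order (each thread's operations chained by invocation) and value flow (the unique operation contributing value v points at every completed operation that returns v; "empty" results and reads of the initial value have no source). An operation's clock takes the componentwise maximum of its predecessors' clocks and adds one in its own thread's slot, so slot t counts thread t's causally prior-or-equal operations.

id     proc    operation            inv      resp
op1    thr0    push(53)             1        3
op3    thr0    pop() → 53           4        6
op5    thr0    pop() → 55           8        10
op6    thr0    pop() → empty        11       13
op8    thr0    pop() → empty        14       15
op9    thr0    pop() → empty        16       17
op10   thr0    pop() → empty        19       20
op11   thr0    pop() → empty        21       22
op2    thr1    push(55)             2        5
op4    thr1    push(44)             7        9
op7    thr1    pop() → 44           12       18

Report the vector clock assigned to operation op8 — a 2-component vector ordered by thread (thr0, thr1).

op2 (invocation 2): nothing precedes it; thr1's component alone gives (0, 1)
op1 (invocation 1): nothing precedes it; thr0's component alone gives (1, 0)
invoked at 7, op4 merges VC(op2)=(0, 1) and bumps thr1's slot → (0, 2)
invoked at 4, op3 merges VC(op1)=(1, 0) and bumps thr0's slot → (2, 0)
invoked at 12, op7 merges VC(op4)=(0, 2) and bumps thr1's slot → (0, 3)
invoked at 8, op5 merges VC(op2)=(0, 1), VC(op3)=(2, 0) and bumps thr0's slot → (3, 1)
invoked at 11, op6 merges VC(op5)=(3, 1) and bumps thr0's slot → (4, 1)
invoked at 14, op8 merges VC(op6)=(4, 1) and bumps thr0's slot → (5, 1)
invoked at 16, op9 merges VC(op8)=(5, 1) and bumps thr0's slot → (6, 1)
invoked at 19, op10 merges VC(op9)=(6, 1) and bumps thr0's slot → (7, 1)
invoked at 21, op11 merges VC(op10)=(7, 1) and bumps thr0's slot → (8, 1)
target: VC(op8) = (5, 1)

(5, 1)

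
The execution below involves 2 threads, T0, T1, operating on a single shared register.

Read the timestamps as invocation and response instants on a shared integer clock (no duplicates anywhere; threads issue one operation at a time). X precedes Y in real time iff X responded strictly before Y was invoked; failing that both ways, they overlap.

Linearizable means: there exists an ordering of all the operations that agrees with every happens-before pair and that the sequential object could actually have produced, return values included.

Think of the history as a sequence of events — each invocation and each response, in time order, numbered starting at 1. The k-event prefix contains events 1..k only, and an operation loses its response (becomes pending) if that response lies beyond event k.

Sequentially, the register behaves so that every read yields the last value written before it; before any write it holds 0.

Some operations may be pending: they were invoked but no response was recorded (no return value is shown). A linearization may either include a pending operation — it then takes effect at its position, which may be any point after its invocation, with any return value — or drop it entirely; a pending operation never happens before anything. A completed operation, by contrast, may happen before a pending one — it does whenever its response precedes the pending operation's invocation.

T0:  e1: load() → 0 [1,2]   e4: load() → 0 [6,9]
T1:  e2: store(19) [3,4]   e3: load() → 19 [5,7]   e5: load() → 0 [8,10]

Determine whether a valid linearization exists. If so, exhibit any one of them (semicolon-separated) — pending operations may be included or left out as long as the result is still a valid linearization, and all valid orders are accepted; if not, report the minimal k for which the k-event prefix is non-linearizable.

not linearizable — minimal violating prefix: 9 events

the violation lands at event 9, e4's response at time 9: events 1..8 linearize, events 1..9 do not
every one of the 2 real-time-consistent orders over 4 completed register ops fails the sequential spec
including or dropping the 1 pending operation (e5) in any combination fails
one such order, e1, e2, e3, e4 (pending dropped), breaks at step 4 where e4 load() → 0 is illegal
one such order, e1, e2, e4, e3 (pending dropped), breaks at step 3 where e4 load() → 0 is illegal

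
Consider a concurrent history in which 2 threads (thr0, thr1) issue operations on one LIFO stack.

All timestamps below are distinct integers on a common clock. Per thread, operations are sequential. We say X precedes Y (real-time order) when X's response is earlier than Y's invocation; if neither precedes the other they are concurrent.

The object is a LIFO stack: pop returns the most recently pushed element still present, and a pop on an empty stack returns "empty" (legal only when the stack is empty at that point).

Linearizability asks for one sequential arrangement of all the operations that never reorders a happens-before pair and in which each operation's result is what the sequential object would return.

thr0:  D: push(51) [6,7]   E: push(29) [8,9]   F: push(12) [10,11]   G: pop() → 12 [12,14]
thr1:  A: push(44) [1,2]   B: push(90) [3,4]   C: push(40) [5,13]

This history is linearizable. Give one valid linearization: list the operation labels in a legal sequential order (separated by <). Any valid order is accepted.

A < B < C < D < E < F < G

step 1: A push(44) — stack <44>
step 2: B push(90) — stack <44,90>
step 3: C push(40) — stack <44,90,40>
step 4: D push(51) — stack <44,90,40,51>
step 5: E push(29) — stack <44,90,40,51,29>
step 6: F push(12) — stack <44,90,40,51,29,12>
step 7: G pop() → 12 — stack <44,90,40,51,29>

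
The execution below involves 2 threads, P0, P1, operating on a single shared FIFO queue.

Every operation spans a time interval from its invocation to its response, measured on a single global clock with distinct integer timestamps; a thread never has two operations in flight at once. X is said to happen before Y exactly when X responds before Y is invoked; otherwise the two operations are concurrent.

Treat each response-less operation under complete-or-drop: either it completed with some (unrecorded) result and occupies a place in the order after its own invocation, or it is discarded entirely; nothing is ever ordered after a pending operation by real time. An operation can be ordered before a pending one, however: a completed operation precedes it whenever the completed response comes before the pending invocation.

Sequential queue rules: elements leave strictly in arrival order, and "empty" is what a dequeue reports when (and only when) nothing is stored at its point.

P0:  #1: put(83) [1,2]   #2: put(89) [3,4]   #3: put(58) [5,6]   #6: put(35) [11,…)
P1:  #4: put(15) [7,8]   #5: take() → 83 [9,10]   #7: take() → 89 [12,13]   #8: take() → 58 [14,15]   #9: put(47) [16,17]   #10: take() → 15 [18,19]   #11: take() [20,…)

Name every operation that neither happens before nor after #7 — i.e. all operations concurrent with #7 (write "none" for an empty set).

#6

#7 spans [12,13]; an op avoiding the whole window 12..13 is ordered, any other is concurrent
#1 [1,2]: before
#2 [3,4]: before
#3 [5,6]: before
#4 [7,8]: before
#5 [9,10]: before
#6 [11,…): concurrent
#8 [14,15]: after
#9 [16,17]: after
#10 [18,19]: after
#11 [20,…): after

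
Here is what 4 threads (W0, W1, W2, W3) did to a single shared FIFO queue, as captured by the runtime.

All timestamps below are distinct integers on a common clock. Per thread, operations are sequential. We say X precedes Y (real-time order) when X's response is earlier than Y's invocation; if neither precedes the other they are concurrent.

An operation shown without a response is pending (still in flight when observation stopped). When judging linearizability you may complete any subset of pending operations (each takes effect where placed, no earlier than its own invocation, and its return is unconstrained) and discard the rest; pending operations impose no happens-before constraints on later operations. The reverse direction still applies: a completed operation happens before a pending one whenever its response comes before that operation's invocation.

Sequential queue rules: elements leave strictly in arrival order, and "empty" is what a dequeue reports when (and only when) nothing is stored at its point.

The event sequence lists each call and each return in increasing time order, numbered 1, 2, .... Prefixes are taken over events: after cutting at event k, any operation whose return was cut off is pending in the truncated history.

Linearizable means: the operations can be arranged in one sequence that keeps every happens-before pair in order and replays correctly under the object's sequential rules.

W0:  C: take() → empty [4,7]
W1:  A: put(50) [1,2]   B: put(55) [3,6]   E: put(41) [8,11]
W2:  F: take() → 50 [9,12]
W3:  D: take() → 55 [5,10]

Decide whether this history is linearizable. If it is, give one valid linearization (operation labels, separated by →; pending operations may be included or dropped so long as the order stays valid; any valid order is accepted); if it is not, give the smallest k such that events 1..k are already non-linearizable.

not linearizable — minimal violating prefix: 10 events

through event 9 a valid linearization exists; event 10 (D responding at time 10) ends that
6 orders of the 4 completed FIFO queue ops respect real time; none is legal
no escape via the 2 pending operations (E, F): every completion choice fails
e.g. A, B, C, D (pending dropped): illegal at step 3, since C take() → empty cannot apply there
e.g. A, B, D, C (pending dropped): illegal at step 3, since D take() → 55 cannot apply there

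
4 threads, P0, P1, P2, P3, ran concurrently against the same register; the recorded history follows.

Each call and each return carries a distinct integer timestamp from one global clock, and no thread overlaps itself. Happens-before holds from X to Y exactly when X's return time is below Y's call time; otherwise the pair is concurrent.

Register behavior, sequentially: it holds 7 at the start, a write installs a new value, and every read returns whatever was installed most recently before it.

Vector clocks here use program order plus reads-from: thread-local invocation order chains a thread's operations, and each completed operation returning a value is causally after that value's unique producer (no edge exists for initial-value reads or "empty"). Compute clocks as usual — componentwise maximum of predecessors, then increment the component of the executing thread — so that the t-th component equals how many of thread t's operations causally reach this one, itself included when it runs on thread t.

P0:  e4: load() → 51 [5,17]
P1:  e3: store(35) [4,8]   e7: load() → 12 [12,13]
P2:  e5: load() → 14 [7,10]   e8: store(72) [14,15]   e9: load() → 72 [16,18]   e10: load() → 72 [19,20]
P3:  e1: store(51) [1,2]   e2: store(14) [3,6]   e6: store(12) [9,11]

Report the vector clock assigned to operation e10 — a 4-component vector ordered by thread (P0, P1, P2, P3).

(0, 0, 4, 2)

no predecessors for e1 (invoked 1): P3 increments from zero → (0, 0, 0, 1)
no predecessors for e3 (invoked 4): P1 increments from zero → (0, 1, 0, 0)
invoked at 3, e2 merges VC(e1)=(0, 0, 0, 1) and bumps P3's slot → (0, 0, 0, 2)
invoked at 5, e4 merges VC(e1)=(0, 0, 0, 1) and bumps P0's slot → (1, 0, 0, 1)
invoked at 9, e6 merges VC(e2)=(0, 0, 0, 2) and bumps P3's slot → (0, 0, 0, 3)
invoked at 7, e5 merges VC(e2)=(0, 0, 0, 2) and bumps P2's slot → (0, 0, 1, 2)
invoked at 14, e8 merges VC(e5)=(0, 0, 1, 2) and bumps P2's slot → (0, 0, 2, 2)
invoked at 16, e9 merges VC(e8)=(0, 0, 2, 2) and bumps P2's slot → (0, 0, 3, 2)
invoked at 12, e7 merges VC(e3)=(0, 1, 0, 0), VC(e6)=(0, 0, 0, 3) and bumps P1's slot → (0, 2, 0, 3)
invoked at 19, e10 merges VC(e8)=(0, 0, 2, 2), VC(e9)=(0, 0, 3, 2) and bumps P2's slot → (0, 0, 4, 2)
target: VC(e10) = (0, 0, 4, 2)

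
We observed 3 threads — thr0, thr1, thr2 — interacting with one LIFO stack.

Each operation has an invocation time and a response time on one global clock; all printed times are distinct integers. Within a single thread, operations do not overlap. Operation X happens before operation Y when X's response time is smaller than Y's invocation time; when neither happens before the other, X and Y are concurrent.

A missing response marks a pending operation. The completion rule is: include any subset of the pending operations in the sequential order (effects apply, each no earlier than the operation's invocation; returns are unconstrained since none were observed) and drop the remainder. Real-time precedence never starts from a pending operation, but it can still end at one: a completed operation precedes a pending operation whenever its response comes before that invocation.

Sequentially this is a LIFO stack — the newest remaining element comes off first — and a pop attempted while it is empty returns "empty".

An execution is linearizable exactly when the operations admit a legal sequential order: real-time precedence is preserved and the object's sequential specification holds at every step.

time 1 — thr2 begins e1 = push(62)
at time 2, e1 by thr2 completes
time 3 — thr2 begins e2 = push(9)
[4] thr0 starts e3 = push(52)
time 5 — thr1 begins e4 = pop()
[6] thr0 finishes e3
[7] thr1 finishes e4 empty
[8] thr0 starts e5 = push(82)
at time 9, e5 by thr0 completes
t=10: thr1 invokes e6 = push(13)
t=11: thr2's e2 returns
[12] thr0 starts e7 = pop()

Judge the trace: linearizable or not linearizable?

the violation lands at event 7, e4's response at time 7: events 1..6 linearize, events 1..7 do not
2 orders of the 3 completed LIFO stack ops respect real time; none is legal
include/drop combinations of the 1 pending operation (e2) were all tried; none helps
sample order e1, e3, e4 (pending dropped) stalls at step 3 — e4 pop() → empty has no legal effect
sample order e1, e4, e3 (pending dropped) stalls at step 2 — e4 pop() → empty has no legal effect

not linearizable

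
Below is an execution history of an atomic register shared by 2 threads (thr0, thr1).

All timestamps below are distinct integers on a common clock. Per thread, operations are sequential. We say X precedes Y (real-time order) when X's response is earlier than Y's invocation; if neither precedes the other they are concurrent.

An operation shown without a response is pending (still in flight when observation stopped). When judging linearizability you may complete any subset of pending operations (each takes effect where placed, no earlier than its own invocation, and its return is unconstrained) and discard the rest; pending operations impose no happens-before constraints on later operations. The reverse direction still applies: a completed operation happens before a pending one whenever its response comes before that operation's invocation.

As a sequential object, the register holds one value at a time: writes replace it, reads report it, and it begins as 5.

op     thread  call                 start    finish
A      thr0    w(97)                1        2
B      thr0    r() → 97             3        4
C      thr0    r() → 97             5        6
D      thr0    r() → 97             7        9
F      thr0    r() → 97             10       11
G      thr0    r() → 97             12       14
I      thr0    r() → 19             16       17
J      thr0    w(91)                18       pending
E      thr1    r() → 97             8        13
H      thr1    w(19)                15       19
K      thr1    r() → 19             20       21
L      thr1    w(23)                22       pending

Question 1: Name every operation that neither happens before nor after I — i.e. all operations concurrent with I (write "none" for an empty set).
overlap test against I [16,17]: concurrent iff the interval meets 16..17
A [1,2]: before
B [3,4]: before
C [5,6]: before
D [7,9]: before
E [8,13]: before
F [10,11]: before
G [12,14]: before
H [15,19]: concurrent
J [18,…): after
K [20,21]: after
L [22,…): after

H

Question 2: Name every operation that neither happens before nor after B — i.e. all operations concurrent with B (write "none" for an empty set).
B runs from 3 to 4; window-overlapping ops are concurrent
A [1,2]: before
C [5,6]: after
D [7,9]: after
E [8,13]: after
F [10,11]: after
G [12,14]: after
H [15,19]: after
I [16,17]: after
J [18,…): after
K [20,21]: after
L [22,…): after

none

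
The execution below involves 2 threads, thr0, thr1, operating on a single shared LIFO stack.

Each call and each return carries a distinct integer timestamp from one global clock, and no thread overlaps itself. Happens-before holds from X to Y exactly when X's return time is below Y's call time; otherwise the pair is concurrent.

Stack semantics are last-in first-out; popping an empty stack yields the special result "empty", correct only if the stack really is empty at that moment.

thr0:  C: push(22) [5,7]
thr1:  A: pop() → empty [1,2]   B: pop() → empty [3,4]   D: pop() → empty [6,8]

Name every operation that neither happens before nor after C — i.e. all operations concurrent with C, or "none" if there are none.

C spans [5,7]; an op avoiding the whole window 5..7 is ordered, any other is concurrent
A [1,2]: before
B [3,4]: before
D [6,8]: concurrent

D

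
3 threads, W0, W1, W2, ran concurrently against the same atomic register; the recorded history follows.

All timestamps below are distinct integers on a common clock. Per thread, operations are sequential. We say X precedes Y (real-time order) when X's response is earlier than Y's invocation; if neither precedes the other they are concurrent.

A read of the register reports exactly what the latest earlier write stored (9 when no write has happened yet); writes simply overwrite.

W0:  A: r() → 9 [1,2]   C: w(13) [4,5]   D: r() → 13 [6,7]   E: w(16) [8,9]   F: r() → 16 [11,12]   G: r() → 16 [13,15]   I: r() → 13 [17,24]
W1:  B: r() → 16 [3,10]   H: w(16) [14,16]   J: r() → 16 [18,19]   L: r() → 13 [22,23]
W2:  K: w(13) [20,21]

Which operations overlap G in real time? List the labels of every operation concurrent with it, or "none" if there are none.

H

G runs from 13 to 15; window-overlapping ops are concurrent
A [1,2]: before
B [3,10]: before
C [4,5]: before
D [6,7]: before
E [8,9]: before
F [11,12]: before
H [14,16]: concurrent
I [17,24]: after
J [18,19]: after
K [20,21]: after
L [22,23]: after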